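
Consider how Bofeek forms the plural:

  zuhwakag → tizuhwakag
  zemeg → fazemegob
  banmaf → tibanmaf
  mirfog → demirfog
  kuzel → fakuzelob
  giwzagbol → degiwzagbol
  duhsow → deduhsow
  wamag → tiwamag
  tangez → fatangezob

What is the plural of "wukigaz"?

tiwukigaz

"wukigaz" has last vowel 'a'. The stems whose last vowel is 'a' (wamag → tiwamag, banmaf → tibanmaf, zuhwakag → tizuhwakag) add the prefix ti-.
The other patterns: stems whose last vowel is 'e' add fa- … -ob around the stem; stems whose last vowel is 'o' add the prefix de-.
So wukigaz → tiwukigaz.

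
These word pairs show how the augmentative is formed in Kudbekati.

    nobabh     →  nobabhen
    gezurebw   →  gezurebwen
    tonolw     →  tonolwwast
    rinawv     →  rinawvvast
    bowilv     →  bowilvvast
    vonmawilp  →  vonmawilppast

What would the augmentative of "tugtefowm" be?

"tugtefowm" has second-to-last letter 'w'. The one such stem in the data (rinawv → rinawvvast) doubles the final consonant and adds -ast (as do tonolw, bowilv), so the same rule applies.
The other pattern: stems whose second-to-last letter is 'b' add -en.
So tugtefowm → tugtefowmmast.

tugtefowmmast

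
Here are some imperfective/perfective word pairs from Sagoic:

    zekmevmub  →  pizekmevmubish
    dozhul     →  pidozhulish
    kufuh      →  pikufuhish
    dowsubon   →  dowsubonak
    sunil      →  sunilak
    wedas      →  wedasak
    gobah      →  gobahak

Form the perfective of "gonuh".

"gonuh" has last vowel 'u'. The stems whose last vowel is 'u' (zekmevmub → pizekmevmubish, dozhul → pidozhulish, kufuh → pikufuhish) add pi- … -ish around the stem.
The other pattern: stems whose last vowel is 'a', 'i' or 'o' add -ak.
So gonuh → pigonuhish.

pigonuhish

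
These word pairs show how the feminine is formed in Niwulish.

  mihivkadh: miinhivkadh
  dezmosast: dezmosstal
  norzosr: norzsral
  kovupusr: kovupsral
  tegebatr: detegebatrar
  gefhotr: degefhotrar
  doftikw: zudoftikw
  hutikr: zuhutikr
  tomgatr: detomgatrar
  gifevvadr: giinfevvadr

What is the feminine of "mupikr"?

hutikr and gefhotr both end in -r yet inflect differently (zuhutikr, degefhotrar), so the final letter is not what conditions the rule; the second-to-last letter is.
"mupikr" has second-to-last letter 'k'. The stems whose second-to-last letter is 'k' (doftikw → zudoftikw, hutikr → zuhutikr) add the prefix zu-.
So mupikr → zumupikr.

zumupikr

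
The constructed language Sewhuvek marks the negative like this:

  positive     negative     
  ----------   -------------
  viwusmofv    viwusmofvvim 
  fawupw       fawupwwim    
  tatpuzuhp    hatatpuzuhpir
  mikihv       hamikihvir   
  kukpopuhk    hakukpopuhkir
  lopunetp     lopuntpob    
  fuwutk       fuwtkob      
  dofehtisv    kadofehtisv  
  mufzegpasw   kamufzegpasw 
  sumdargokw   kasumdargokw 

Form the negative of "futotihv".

"futotihv" has second-to-last letter 'h'. The stems whose second-to-last letter is 'h' (tatpuzuhp → hatatpuzuhpir, mikihv → hamikihvir, kukpopuhk → hakukpopuhkir) add ha- … -ir around the stem.
So futotihv → hafutotihvir.

hafutotihvir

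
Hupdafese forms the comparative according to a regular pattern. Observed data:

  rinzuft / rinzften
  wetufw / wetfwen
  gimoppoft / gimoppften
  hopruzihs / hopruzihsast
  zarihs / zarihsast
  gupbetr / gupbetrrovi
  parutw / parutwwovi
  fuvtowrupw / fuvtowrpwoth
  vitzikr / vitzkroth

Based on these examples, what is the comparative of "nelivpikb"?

nelivpkboth

"nelivpikb" has second-to-last letter 'k'. The one such stem in the data (vitzikr → vitzkroth) deletes the last vowel and adds -oth (as does fuvtowrupw), so the same rule applies.
The other patterns: stems whose second-to-last letter is 'f' delete the last vowel and add -en; stems whose second-to-last letter is 'h' add -ast; stems whose second-to-last letter is 't' double the final consonant and add -ovi.
So nelivpikb → nelivpkboth.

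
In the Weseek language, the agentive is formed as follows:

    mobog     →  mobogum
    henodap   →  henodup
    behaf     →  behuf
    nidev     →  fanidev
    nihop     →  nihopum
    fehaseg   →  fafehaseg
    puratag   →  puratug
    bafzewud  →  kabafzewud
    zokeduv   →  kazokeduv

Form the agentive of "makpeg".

famakpeg

"makpeg" has last vowel 'e'. The stems whose last vowel is 'e' (nidev → fanidev, fehaseg → fafehaseg) add the prefix fa-.
The other patterns: stems whose last vowel is 'u' add the prefix ka-; stems whose last vowel is 'a' change the last vowel to 'u'; stems whose last vowel is 'o' add -um.
So makpeg → famakpeg.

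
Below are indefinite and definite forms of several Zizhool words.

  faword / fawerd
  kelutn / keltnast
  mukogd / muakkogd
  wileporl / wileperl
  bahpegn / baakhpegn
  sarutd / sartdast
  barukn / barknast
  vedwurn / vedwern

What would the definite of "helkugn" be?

vedwurn and bahpegn both end in -n yet inflect differently (vedwern, baakhpegn), so the final letter is not what conditions the rule; the second-to-last letter is.
"helkugn" has second-to-last letter 'g'. The stems whose second-to-last letter is 'g' (bahpegn → baakhpegn, mukogd → muakkogd) insert -ak- after the first vowel.
The other patterns: stems whose second-to-last letter is 'r' change the last vowel to 'e'; stems whose second-to-last letter is 'k' or 't' delete the last vowel and add -ast.
So helkugn → heaklkugn.

heaklkugn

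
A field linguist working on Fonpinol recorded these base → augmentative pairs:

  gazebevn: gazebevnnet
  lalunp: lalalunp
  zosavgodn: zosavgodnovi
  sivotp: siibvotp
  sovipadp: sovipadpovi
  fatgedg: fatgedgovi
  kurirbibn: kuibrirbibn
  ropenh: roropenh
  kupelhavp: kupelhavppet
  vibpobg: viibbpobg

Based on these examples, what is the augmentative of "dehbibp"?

deibhbibp

kupelhavp and sovipadp both end in -p yet inflect differently (kupelhavppet, sovipadpovi), so the final letter is not what conditions the rule; the second-to-last letter is.
"dehbibp" has second-to-last letter 'b'. The stems whose second-to-last letter is 'b' (vibpobg → viibbpobg, kurirbibn → kuibrirbibn) insert -ib- after the first vowel.
So dehbibp → deibhbibp.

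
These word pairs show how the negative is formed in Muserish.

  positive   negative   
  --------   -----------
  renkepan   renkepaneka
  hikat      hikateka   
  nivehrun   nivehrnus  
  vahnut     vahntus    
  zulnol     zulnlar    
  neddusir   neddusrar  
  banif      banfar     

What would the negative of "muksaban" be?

muksabaneka

"muksaban" has last vowel 'a'. The stems whose last vowel is 'a' (renkepan → renkepaneka, hikat → hikateka) add -eka.
The other patterns: stems whose last vowel is 'u' delete the last vowel and add -us; stems whose last vowel is 'i' or 'o' delete the last vowel and add -ar.
So muksaban → muksabaneka.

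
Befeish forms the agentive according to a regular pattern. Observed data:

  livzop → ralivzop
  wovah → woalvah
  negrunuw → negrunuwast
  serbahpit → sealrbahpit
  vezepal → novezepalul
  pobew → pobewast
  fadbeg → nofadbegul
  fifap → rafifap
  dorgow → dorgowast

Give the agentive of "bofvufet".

boalfvufet

"bofvufet" ends in -t. The one such stem in the data (serbahpit → sealrbahpit) inserts -al- after the first vowel (as does wovah), so the same rule applies.
The other patterns: stems ending in -p add the prefix ra-; stems ending in -w add -ast; stems ending in -g or -l add no- … -ul around the stem.
So bofvufet → boalfvufet.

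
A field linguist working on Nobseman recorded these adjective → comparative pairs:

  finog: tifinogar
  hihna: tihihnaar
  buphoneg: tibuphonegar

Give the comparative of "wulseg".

tiwulsegar

Every pair shown (finog → tifinogar, hihna → tihihnaar, buphoneg → tibuphonegar) follows the same rule: add ti- … -ar around the stem.
So wulseg → tiwulsegar.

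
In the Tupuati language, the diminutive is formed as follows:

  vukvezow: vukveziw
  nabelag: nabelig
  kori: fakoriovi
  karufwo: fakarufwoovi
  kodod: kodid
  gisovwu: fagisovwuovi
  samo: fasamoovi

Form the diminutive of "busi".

fabusiovi

kodod and samo both have last vowel 'o' yet inflect differently (kodid, fasamoovi), so the last vowel is not what conditions the rule; whether the stem ends in a vowel or a consonant is.
"busi" ends in a vowel. The stems ending in a vowel (samo → fasamoovi, karufwo → fakarufwoovi, kori → fakoriovi) add fa- … -ovi around the stem.
The other pattern: stems ending in a consonant change the last vowel to 'i'.
So busi → fabusiovi.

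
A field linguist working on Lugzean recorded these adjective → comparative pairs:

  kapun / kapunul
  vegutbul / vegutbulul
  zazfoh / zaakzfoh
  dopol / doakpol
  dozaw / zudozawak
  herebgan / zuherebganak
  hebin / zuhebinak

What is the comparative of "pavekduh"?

pavekduhul

vegutbul and dopol both end in -l yet inflect differently (vegutbulul, doakpol), so the final letter is not what conditions the rule; the last vowel is.
"pavekduh" has last vowel 'u'. The stems whose last vowel is 'u' (kapun → kapunul, vegutbul → vegutbulul) add -ul.
So pavekduh → pavekduhul.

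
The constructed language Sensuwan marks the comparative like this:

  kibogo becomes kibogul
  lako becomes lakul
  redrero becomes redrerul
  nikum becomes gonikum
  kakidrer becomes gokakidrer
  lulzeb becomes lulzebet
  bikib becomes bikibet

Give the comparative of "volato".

volatul

kakidrer and lulzeb both have last vowel 'e' yet inflect differently (gokakidrer, lulzebet), so the last vowel is not what conditions the rule; the final letter is.
"volato" ends in -o. The stems ending in -o (kibogo → kibogul, lako → lakul, redrero → redrerul) drop the final letter and add -ul.
The other patterns: stems ending in -m or -r add the prefix go-; stems ending in -b add -et.
So volato → volatul.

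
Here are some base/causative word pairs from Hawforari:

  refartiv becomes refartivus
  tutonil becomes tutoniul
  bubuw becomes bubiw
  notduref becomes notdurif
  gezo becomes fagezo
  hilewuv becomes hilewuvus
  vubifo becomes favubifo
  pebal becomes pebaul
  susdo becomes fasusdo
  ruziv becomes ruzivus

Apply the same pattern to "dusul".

"dusul" ends in -l. The stems ending in -l (tutonil → tutoniul, pebal → pebaul) drop the final letter and add -ul.
So dusul → dusuul.

dusuul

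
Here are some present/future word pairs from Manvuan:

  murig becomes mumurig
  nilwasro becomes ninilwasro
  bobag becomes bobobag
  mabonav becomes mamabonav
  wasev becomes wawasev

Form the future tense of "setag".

sesetag

Every pair shown (murig → mumurig, nilwasro → ninilwasro, bobag → bobobag, …) follows the same rule: repeat the first consonant+vowel as a prefix.
So setag → sesetag.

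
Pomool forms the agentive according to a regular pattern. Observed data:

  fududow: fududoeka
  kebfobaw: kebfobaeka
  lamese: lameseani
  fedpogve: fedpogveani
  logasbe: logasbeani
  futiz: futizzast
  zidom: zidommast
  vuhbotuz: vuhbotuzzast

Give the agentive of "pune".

puneani

"pune" ends in -e. The stems ending in -e (lamese → lameseani, fedpogve → fedpogveani, logasbe → logasbeani) add -ani.
The other patterns: stems ending in -w drop the final letter and add -eka; stems ending in -m or -z double the final consonant and add -ast.
So pune → puneani.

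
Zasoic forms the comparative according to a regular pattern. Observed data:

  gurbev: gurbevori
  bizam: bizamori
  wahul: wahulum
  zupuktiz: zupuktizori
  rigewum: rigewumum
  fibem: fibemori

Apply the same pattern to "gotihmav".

gotihmavori

rigewum and fibem both end in -m yet inflect differently (rigewumum, fibemori), so the final letter is not what conditions the rule; the last vowel is.
"gotihmav" has last vowel 'a'. The one such stem in the data (bizam → bizamori) adds -ori, so the same rule applies.
So gotihmav → gotihmavori.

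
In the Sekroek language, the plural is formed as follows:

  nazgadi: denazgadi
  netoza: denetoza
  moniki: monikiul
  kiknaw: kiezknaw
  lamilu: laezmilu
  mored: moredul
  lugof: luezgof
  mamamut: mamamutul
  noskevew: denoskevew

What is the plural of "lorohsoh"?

loezrohsoh

nazgadi and moniki both end in -i yet inflect differently (denazgadi, monikiul), so the final letter is not what conditions the rule; the first letter is.
"lorohsoh" begins with l-. The stems beginning with l- (lamilu → laezmilu, lugof → luezgof) insert -ez- after the first vowel.
The other patterns: stems beginning with n- add the prefix de-; stems beginning with m- add -ul.
So lorohsoh → loezrohsoh.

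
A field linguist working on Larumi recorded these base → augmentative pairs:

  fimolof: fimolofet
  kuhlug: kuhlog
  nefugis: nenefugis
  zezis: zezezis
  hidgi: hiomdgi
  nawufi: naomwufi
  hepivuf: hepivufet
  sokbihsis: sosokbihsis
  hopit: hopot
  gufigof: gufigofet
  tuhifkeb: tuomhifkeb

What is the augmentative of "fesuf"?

kuhlug and hepivuf both have last vowel 'u' yet inflect differently (kuhlog, hepivufet), so the last vowel is not what conditions the rule; the final letter is.
"fesuf" ends in -f. The stems ending in -f (hepivuf → hepivufet, gufigof → gufigofet, fimolof → fimolofet) add -et.
The other patterns: stems ending in -g or -t change the last vowel to 'o'; stems ending in -s repeat the first consonant+vowel as a prefix; stems ending in -b or -i insert -om- after the first vowel.
So fesuf → fesufet.

fesufet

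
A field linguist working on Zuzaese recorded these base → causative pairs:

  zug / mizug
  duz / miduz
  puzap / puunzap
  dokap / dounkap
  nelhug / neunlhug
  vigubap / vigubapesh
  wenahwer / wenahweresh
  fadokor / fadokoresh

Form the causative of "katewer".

zug and nelhug both end in -g yet inflect differently (mizug, neunlhug), so the final letter is not what conditions the rule; the number of vowels is.
"katewer" has 3 vowels. The stems with 3 vowels (vigubap → vigubapesh, wenahwer → wenahweresh, fadokor → fadokoresh) add -esh.
So katewer → kateweresh.

kateweresh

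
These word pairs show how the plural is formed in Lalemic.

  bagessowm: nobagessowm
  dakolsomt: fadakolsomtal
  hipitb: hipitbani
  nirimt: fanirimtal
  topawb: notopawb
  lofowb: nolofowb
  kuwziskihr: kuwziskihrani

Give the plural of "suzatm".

lofowb and hipitb both end in -b yet inflect differently (nolofowb, hipitbani), so the final letter is not what conditions the rule; the second-to-last letter is.
"suzatm" has second-to-last letter 't'. The one such stem in the data (hipitb → hipitbani) adds -ani, so the same rule applies.
The other patterns: stems whose second-to-last letter is 'w' add the prefix no-; stems whose second-to-last letter is 'm' add fa- … -al around the stem.
So suzatm → suzatmani.

suzatmani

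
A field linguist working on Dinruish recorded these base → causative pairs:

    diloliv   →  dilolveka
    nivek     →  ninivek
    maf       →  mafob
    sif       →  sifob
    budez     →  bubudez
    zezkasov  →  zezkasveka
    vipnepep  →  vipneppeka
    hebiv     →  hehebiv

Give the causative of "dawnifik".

dawnifkeka

"dawnifik" has 3 vowels. The stems with 3 vowels (zezkasov → zezkasveka, vipnepep → vipneppeka, diloliv → dilolveka) delete the last vowel and add -eka.
So dawnifik → dawnifkeka.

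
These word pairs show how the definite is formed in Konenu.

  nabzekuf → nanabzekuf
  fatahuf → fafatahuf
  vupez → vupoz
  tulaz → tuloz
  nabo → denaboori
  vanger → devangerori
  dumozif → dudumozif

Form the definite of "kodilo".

dekodiloori

"kodilo" ends in -o. The one such stem in the data (nabo → denaboori) adds de- … -ori around the stem, so the same rule applies.
So kodilo → dekodiloori.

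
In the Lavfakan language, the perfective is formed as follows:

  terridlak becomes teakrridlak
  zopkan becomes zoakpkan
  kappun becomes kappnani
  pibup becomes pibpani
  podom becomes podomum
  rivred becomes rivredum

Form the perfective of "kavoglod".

zopkan and kappun both end in -n yet inflect differently (zoakpkan, kappnani), so the final letter is not what conditions the rule; the last vowel is.
"kavoglod" has last vowel 'o'. The one such stem in the data (podom → podomum) adds -um, so the same rule applies.
So kavoglod → kavoglodum.

kavoglodum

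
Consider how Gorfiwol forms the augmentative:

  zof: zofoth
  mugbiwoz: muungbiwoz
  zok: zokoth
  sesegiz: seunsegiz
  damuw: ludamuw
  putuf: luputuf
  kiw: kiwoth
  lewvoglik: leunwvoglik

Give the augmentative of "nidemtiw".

zof and putuf both end in -f yet inflect differently (zofoth, luputuf), so the final letter is not what conditions the rule; the number of vowels is.
"nidemtiw" has 3 vowels. The stems with 3 vowels (sesegiz → seunsegiz, mugbiwoz → muungbiwoz, lewvoglik → leunwvoglik) insert -un- after the first vowel.
So nidemtiw → niundemtiw.

niundemtiw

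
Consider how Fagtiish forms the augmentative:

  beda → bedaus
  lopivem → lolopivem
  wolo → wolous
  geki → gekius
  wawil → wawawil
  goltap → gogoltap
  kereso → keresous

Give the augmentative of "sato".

geki and wawil both have last vowel 'i' yet inflect differently (gekius, wawawil), so the last vowel is not what conditions the rule; whether the stem ends in a vowel or a consonant is.
"sato" ends in a vowel. The stems ending in a vowel (kereso → keresous, wolo → wolous, beda → bedaus) add -us.
So sato → satous.

satous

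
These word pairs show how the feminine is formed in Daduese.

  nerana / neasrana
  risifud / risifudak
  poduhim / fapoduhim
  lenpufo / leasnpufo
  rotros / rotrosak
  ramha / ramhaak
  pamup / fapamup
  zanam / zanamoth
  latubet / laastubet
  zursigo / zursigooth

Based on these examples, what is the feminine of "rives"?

lenpufo and zursigo both end in -o yet inflect differently (leasnpufo, zursigooth), so the final letter is not what conditions the rule; the first letter is.
"rives" begins with r-. The stems beginning with r- (rotros → rotrosak, ramha → ramhaak, risifud → risifudak) add -ak.
The other patterns: stems beginning with p- add the prefix fa-; stems beginning with l- or n- insert -as- after the first vowel; stems beginning with z- add -oth.
So rives → rivesak.

rivesak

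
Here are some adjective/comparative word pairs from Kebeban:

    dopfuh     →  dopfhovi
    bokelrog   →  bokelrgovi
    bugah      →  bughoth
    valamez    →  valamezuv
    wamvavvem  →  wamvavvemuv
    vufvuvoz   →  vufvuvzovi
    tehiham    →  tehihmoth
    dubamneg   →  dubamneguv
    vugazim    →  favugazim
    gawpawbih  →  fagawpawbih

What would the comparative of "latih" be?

falatih

"latih" has last vowel 'i'. The stems whose last vowel is 'i' (vugazim → favugazim, gawpawbih → fagawpawbih) add the prefix fa-.
So latih → falatih.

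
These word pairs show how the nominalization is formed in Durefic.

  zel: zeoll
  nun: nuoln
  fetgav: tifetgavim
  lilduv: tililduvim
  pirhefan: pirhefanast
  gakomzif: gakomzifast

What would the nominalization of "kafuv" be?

tikafuvim

nun and pirhefan both end in -n yet inflect differently (nuoln, pirhefanast), so the final letter is not what conditions the rule; the number of vowels is.
"kafuv" has 2 vowels. The stems with 2 vowels (fetgav → tifetgavim, lilduv → tililduvim) add ti- … -im around the stem.
So kafuv → tikafuvim.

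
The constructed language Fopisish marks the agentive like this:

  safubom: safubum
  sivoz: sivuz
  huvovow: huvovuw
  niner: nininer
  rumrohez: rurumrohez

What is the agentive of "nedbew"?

sivoz and rumrohez both end in -z yet inflect differently (sivuz, rurumrohez), so the final letter is not what conditions the rule; the last vowel is.
"nedbew" has last vowel 'e'. The stems whose last vowel is 'e' (niner → nininer, rumrohez → rurumrohez) repeat the first consonant+vowel as a prefix.
So nedbew → nenedbew.

nenedbew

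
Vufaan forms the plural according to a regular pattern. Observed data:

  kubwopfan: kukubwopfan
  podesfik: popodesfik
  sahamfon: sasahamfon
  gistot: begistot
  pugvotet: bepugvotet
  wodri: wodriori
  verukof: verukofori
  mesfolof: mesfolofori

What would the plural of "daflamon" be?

dadaflamon

sahamfon and gistot both have last vowel 'o' yet inflect differently (sasahamfon, begistot), so the last vowel is not what conditions the rule; the final letter is.
"daflamon" ends in -n. The stems ending in -n (kubwopfan → kukubwopfan, sahamfon → sasahamfon) repeat the first consonant+vowel as a prefix.
So daflamon → dadaflamon.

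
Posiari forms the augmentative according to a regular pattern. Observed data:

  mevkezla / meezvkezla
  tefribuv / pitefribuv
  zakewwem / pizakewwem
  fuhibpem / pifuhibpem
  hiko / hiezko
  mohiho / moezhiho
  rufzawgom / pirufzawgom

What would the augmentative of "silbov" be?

pisilbov

rufzawgom and mohiho both have last vowel 'o' yet inflect differently (pirufzawgom, moezhiho), so the last vowel is not what conditions the rule; whether the stem ends in a vowel or a consonant is.
"silbov" ends in a consonant. The stems ending in a consonant (fuhibpem → pifuhibpem, rufzawgom → pirufzawgom, tefribuv → pitefribuv) add the prefix pi-.
The other pattern: stems ending in a vowel insert -ez- after the first vowel.
So silbov → pisilbov.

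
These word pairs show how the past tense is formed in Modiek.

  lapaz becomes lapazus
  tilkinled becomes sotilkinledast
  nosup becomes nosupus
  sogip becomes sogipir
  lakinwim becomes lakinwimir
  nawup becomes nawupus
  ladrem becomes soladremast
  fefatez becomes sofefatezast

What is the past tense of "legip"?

legipir

"legip" has last vowel 'i'. The stems whose last vowel is 'i' (lakinwim → lakinwimir, sogip → sogipir) add -ir.
So legip → legipir.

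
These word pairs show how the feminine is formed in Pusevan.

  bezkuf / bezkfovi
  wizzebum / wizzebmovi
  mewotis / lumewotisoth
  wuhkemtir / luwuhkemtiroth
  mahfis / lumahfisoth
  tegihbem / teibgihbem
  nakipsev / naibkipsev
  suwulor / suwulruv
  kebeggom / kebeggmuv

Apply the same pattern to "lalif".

wizzebum and tegihbem both end in -m yet inflect differently (wizzebmovi, teibgihbem), so the final letter is not what conditions the rule; the last vowel is.
"lalif" has last vowel 'i'. The stems whose last vowel is 'i' (mewotis → lumewotisoth, wuhkemtir → luwuhkemtiroth, mahfis → lumahfisoth) add lu- … -oth around the stem.
So lalif → lulalifoth.

lulalifoth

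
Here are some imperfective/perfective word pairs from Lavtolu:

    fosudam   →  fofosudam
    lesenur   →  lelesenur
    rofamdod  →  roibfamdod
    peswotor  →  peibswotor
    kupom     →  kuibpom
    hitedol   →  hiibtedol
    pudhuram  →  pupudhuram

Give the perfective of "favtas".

fafavtas

kupom and pudhuram both end in -m yet inflect differently (kuibpom, pupudhuram), so the final letter is not what conditions the rule; the last vowel is.
"favtas" has last vowel 'a'. The stems whose last vowel is 'a' (pudhuram → pupudhuram, fosudam → fofosudam) repeat the first consonant+vowel as a prefix.
The other pattern: stems whose last vowel is 'o' insert -ib- after the first vowel.
So favtas → fafavtas.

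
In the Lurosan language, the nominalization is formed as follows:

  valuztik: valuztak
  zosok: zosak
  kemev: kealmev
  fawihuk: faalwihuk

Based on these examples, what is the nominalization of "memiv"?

"memiv" has last vowel 'i'. The one such stem in the data (valuztik → valuztak) changes the last vowel to 'a' (as does zosok), so the same rule applies.
The other pattern: stems whose last vowel is 'e' or 'u' insert -al- after the first vowel.
So memiv → memav.

memav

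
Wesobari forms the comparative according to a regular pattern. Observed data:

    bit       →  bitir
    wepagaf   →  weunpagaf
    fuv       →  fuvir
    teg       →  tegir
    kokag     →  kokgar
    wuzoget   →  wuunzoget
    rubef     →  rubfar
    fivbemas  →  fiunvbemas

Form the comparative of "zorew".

"zorew" has 2 vowels. The stems with 2 vowels (kokag → kokgar, rubef → rubfar) delete the last vowel and add -ar.
The other patterns: stems with 1 vowel add -ir; stems with 3 vowels insert -un- after the first vowel.
So zorew → zorwar.

zorwar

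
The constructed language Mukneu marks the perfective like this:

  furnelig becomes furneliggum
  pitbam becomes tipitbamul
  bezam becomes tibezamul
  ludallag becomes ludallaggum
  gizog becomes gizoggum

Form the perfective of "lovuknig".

"lovuknig" ends in -g. The stems ending in -g (ludallag → ludallaggum, gizog → gizoggum, furnelig → furneliggum) double the final consonant and add -um.
The other pattern: stems ending in -m add ti- … -ul around the stem.
So lovuknig → lovukniggum.

lovukniggum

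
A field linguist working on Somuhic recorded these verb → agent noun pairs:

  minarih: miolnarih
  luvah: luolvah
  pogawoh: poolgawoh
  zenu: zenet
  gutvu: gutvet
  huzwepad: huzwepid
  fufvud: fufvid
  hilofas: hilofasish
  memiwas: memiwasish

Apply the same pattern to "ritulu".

ritulet

"ritulu" ends in -u. The stems ending in -u (zenu → zenet, gutvu → gutvet) drop the final letter and add -et.
So ritulu → ritulet.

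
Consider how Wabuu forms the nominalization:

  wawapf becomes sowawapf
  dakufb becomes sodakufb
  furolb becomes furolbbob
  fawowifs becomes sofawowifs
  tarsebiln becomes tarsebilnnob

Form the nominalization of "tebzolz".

tebzolzzob

furolb and dakufb both end in -b yet inflect differently (furolbbob, sodakufb), so the final letter is not what conditions the rule; the second-to-last letter is.
"tebzolz" has second-to-last letter 'l'. The stems whose second-to-last letter is 'l' (tarsebiln → tarsebilnnob, furolb → furolbbob) double the final consonant and add -ob.
The other pattern: stems whose second-to-last letter is 'f' or 'p' add the prefix so-.
So tebzolz → tebzolzzob.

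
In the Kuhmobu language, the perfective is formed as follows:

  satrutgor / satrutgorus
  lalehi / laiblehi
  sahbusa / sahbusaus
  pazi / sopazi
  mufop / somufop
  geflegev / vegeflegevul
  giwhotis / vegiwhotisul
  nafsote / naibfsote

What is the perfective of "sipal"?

sipalus

"sipal" begins with s-. The stems beginning with s- (satrutgor → satrutgorus, sahbusa → sahbusaus) add -us.
The other patterns: stems beginning with m- or p- add the prefix so-; stems beginning with g- add ve- … -ul around the stem; stems beginning with l- or n- insert -ib- after the first vowel.
So sipal → sipalus.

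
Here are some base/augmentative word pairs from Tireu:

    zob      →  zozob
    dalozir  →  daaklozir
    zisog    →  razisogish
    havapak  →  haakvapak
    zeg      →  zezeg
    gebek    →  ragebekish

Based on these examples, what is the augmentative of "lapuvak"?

laakpuvak

"lapuvak" has 3 vowels. The stems with 3 vowels (dalozir → daaklozir, havapak → haakvapak) insert -ak- after the first vowel.
The other patterns: stems with 1 vowel repeat the first consonant+vowel as a prefix; stems with 2 vowels add ra- … -ish around the stem.
So lapuvak → laakpuvak.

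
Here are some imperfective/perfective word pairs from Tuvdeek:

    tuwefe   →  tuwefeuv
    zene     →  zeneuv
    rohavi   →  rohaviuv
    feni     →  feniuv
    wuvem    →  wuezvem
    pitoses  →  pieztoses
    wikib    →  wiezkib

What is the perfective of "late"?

tuwefe and wuvem both have last vowel 'e' yet inflect differently (tuwefeuv, wuezvem), so the last vowel is not what conditions the rule; whether the stem ends in a vowel or a consonant is.
"late" ends in a vowel. The stems ending in a vowel (tuwefe → tuwefeuv, zene → zeneuv, rohavi → rohaviuv) add -uv.
So late → lateuv.

lateuv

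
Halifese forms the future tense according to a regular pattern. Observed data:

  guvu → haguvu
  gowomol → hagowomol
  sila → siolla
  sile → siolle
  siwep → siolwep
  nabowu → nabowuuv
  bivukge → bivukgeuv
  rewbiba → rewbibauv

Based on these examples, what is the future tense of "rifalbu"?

rifalbuuv

guvu and nabowu both end in -u yet inflect differently (haguvu, nabowuuv), so the final letter is not what conditions the rule; the first letter is.
"rifalbu" begins with r-. The one such stem in the data (rewbiba → rewbibauv) adds -uv, so the same rule applies.
So rifalbu → rifalbuuv.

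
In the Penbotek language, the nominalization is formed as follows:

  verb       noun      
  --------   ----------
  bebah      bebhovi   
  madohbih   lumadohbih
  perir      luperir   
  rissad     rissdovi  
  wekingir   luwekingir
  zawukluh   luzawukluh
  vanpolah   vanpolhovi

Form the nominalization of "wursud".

luwursud

bebah and madohbih both end in -h yet inflect differently (bebhovi, lumadohbih), so the final letter is not what conditions the rule; the last vowel is.
"wursud" has last vowel 'u'. The one such stem in the data (zawukluh → luzawukluh) adds the prefix lu-, so the same rule applies.
So wursud → luwursud.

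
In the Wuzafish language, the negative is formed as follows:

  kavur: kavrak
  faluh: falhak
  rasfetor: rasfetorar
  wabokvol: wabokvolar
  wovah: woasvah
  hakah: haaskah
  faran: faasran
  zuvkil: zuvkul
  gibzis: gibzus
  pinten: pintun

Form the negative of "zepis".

zepus

kavur and rasfetor both end in -r yet inflect differently (kavrak, rasfetorar), so the final letter is not what conditions the rule; the last vowel is.
"zepis" has last vowel 'i'. The stems whose last vowel is 'i' (zuvkil → zuvkul, gibzis → gibzus) change the last vowel to 'u'.
So zepis → zepus.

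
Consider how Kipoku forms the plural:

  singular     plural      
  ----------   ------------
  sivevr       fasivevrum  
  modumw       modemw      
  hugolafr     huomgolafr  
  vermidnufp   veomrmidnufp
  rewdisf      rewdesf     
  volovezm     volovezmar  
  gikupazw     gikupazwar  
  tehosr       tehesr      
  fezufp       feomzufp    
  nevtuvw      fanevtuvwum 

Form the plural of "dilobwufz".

gikupazw and nevtuvw both end in -w yet inflect differently (gikupazwar, fanevtuvwum), so the final letter is not what conditions the rule; the second-to-last letter is.
"dilobwufz" has second-to-last letter 'f'. The stems whose second-to-last letter is 'f' (hugolafr → huomgolafr, vermidnufp → veomrmidnufp, fezufp → feomzufp) insert -om- after the first vowel.
The other patterns: stems whose second-to-last letter is 'z' add -ar; stems whose second-to-last letter is 'v' add fa- … -um around the stem; stems whose second-to-last letter is 'm' or 's' change the last vowel to 'e'.
So dilobwufz → diomlobwufz.

diomlobwufz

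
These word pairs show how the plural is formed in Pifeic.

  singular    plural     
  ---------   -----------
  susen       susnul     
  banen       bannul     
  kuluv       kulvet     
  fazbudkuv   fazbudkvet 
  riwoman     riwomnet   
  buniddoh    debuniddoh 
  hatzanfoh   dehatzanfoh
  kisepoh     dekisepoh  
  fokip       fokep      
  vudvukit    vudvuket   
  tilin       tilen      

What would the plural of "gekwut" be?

gekwtet

"gekwut" has last vowel 'u'. The stems whose last vowel is 'u' (kuluv → kulvet, fazbudkuv → fazbudkvet) delete the last vowel and add -et.
The other patterns: stems whose last vowel is 'e' delete the last vowel and add -ul; stems whose last vowel is 'o' add the prefix de-; stems whose last vowel is 'i' change the last vowel to 'e'.
So gekwut → gekwtet.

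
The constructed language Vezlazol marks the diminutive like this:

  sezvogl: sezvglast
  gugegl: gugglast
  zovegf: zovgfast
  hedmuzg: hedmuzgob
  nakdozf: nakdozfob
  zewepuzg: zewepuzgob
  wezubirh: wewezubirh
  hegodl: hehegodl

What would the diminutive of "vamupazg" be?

vamupazgob

zovegf and nakdozf both end in -f yet inflect differently (zovgfast, nakdozfob), so the final letter is not what conditions the rule; the second-to-last letter is.
"vamupazg" has second-to-last letter 'z'. The stems whose second-to-last letter is 'z' (hedmuzg → hedmuzgob, nakdozf → nakdozfob, zewepuzg → zewepuzgob) add -ob.
The other patterns: stems whose second-to-last letter is 'g' delete the last vowel and add -ast; stems whose second-to-last letter is 'd' or 'r' repeat the first consonant+vowel as a prefix.
So vamupazg → vamupazgob.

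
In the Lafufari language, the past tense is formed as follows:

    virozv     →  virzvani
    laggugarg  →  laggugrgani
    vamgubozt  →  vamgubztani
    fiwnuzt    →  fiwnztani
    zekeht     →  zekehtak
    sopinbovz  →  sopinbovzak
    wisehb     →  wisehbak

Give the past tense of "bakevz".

vamgubozt and zekeht both end in -t yet inflect differently (vamgubztani, zekehtak), so the final letter is not what conditions the rule; the second-to-last letter is.
"bakevz" has second-to-last letter 'v'. The one such stem in the data (sopinbovz → sopinbovzak) adds -ak, so the same rule applies.
The other pattern: stems whose second-to-last letter is 'r' or 'z' delete the last vowel and add -ani.
So bakevz → bakevzak.

bakevzak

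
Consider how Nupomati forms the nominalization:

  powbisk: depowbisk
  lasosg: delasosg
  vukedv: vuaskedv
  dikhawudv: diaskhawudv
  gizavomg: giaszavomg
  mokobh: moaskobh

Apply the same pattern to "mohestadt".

moashestadt

lasosg and gizavomg both end in -g yet inflect differently (delasosg, giaszavomg), so the final letter is not what conditions the rule; the second-to-last letter is.
"mohestadt" has second-to-last letter 'd'. The stems whose second-to-last letter is 'd' (vukedv → vuaskedv, dikhawudv → diaskhawudv) insert -as- after the first vowel.
So mohestadt → moashestadt.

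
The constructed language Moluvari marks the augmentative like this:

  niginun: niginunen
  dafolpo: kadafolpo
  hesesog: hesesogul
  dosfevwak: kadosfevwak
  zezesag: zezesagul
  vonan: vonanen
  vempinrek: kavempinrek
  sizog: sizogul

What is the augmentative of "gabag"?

gabagul

sizog and dafolpo both have last vowel 'o' yet inflect differently (sizogul, kadafolpo), so the last vowel is not what conditions the rule; the final letter is.
"gabag" ends in -g. The stems ending in -g (zezesag → zezesagul, sizog → sizogul, hesesog → hesesogul) add -ul.
The other patterns: stems ending in -k or -o add the prefix ka-; stems ending in -n add -en.
So gabag → gabagul.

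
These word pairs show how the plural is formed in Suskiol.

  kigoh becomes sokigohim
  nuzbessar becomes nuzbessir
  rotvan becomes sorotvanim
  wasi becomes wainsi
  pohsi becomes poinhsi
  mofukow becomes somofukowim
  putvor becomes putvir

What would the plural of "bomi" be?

boinmi

nuzbessar and rotvan both have last vowel 'a' yet inflect differently (nuzbessir, sorotvanim), so the last vowel is not what conditions the rule; the final letter is.
"bomi" ends in -i. The stems ending in -i (wasi → wainsi, pohsi → poinhsi) insert -in- after the first vowel.
The other patterns: stems ending in -r change the last vowel to 'i'; stems ending in -h, -n or -w add so- … -im around the stem.
So bomi → boinmi.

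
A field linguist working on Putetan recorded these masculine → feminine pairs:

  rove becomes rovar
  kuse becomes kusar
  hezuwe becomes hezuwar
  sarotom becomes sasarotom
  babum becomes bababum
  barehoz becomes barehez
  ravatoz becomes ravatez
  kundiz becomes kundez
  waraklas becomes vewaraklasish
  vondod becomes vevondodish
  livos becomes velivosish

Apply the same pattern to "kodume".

kodumar

sarotom and barehoz both have last vowel 'o' yet inflect differently (sasarotom, barehez), so the last vowel is not what conditions the rule; the final letter is.
"kodume" ends in -e. The stems ending in -e (rove → rovar, kuse → kusar, hezuwe → hezuwar) drop the final letter and add -ar.
So kodume → kodumar.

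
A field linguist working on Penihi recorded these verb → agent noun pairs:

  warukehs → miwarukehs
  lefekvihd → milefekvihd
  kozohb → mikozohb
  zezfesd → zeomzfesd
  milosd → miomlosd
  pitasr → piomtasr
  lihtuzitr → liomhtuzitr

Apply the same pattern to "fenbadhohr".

lefekvihd and zezfesd both end in -d yet inflect differently (milefekvihd, zeomzfesd), so the final letter is not what conditions the rule; the second-to-last letter is.
"fenbadhohr" has second-to-last letter 'h'. The stems whose second-to-last letter is 'h' (warukehs → miwarukehs, lefekvihd → milefekvihd, kozohb → mikozohb) add the prefix mi-.
So fenbadhohr → mifenbadhohr.

mifenbadhohr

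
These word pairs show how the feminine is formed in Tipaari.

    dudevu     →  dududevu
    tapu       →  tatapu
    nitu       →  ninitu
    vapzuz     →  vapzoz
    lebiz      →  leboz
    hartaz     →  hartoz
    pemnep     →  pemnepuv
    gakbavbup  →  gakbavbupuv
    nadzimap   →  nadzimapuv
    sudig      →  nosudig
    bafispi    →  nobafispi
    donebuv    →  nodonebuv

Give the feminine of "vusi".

novusi

"vusi" ends in -i. The one such stem in the data (bafispi → nobafispi) adds the prefix no-, so the same rule applies.
So vusi → novusi.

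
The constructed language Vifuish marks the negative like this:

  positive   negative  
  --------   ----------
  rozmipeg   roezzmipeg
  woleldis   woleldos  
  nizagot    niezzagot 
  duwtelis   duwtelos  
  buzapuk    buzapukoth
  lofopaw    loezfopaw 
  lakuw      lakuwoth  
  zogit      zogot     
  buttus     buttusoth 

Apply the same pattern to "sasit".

woleldis and buttus both end in -s yet inflect differently (woleldos, buttusoth), so the final letter is not what conditions the rule; the last vowel is.
"sasit" has last vowel 'i'. The stems whose last vowel is 'i' (zogit → zogot, woleldis → woleldos, duwtelis → duwtelos) change the last vowel to 'o'.
The other patterns: stems whose last vowel is 'u' add -oth; stems whose last vowel is 'a', 'e' or 'o' insert -ez- after the first vowel.
So sasit → sasot.

sasot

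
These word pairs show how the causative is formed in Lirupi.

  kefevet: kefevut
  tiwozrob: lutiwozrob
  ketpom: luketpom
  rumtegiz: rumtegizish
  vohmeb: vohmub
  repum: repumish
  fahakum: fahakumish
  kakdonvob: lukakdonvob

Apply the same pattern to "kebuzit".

kebuzitish

"kebuzit" has last vowel 'i'. The one such stem in the data (rumtegiz → rumtegizish) adds -ish, so the same rule applies.
The other patterns: stems whose last vowel is 'e' change the last vowel to 'u'; stems whose last vowel is 'o' add the prefix lu-.
So kebuzit → kebuzitish.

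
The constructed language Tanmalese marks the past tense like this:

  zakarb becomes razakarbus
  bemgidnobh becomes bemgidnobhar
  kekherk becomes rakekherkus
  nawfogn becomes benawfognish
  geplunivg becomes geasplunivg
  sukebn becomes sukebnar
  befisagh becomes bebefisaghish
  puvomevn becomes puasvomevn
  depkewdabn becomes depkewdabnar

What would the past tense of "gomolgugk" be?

begomolgugkish

depkewdabn and nawfogn both end in -n yet inflect differently (depkewdabnar, benawfognish), so the final letter is not what conditions the rule; the second-to-last letter is.
"gomolgugk" has second-to-last letter 'g'. The stems whose second-to-last letter is 'g' (nawfogn → benawfognish, befisagh → bebefisaghish) add be- … -ish around the stem.
The other patterns: stems whose second-to-last letter is 'b' add -ar; stems whose second-to-last letter is 'v' insert -as- after the first vowel; stems whose second-to-last letter is 'r' add ra- … -us around the stem.
So gomolgugk → begomolgugkish.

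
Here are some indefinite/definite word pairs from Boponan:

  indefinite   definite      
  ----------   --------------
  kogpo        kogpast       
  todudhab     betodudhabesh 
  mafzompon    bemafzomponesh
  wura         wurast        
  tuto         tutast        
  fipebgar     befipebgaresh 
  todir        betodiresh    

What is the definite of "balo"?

todudhab and wura both have last vowel 'a' yet inflect differently (betodudhabesh, wurast), so the last vowel is not what conditions the rule; whether the stem ends in a vowel or a consonant is.
"balo" ends in a vowel. The stems ending in a vowel (wura → wurast, kogpo → kogpast, tuto → tutast) drop the final letter and add -ast.
The other pattern: stems ending in a consonant add be- … -esh around the stem.
So balo → balast.

balast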